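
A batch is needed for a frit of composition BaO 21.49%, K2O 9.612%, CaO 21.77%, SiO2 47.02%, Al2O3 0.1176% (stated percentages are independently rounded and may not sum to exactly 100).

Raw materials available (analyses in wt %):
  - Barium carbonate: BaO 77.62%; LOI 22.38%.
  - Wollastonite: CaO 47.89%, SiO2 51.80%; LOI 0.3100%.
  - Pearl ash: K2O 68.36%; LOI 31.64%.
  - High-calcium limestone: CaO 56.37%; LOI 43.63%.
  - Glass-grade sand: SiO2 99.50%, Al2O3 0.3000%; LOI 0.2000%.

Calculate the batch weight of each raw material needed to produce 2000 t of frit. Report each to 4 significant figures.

In-progress results are rounded to four significant figures as shown — each numeric step maintains exact precision in every operation — every reported result is rounded a single time; the derived quantities (net glass mass, totals, the yield, the five compositions, LOI) are recomputed starting from the weights for 2000 t of glass in full float precision as written in the question or the answer.
The oxide mass targets at 2000 t frit:
  BaO: 21.49% × 2000 = 429.8 t
  K2O: 9.612% × 2000 = 192.2 t
  CaO: 21.77% × 2000 = 435.4 t
  SiO2: 47.02% × 2000 = 940.4 t
  Al2O3: 0.1176% × 2000 = 2.352 t
Sums-versus-targets review working from each reported weight, at the basis given (target by target, the sums agree exact up to rounding of places):
  BaO: 553.7·0.7762 = 429.8 t (target 429.8 t)
  K2O: 281.2·0.6836 = 192.2 t (target 192.2 t)
  CaO: 309.5·0.4789 + 509.5·0.5637 = 435.4 t (target 435.4 t)
  SiO2: 309.5·0.5180 + 784.0·0.9950 = 940.4 t (target 940.4 t)
  Al2O3: 784.0·0.003000 = 2.352 t (target 2.352 t)
Consistency of the glass mass: Σ batch − LOI loss = 2000 t (per-oxide target masses sum to 2000 t; versus the stated basis of 2000 t — gaps are rounding artifacts).
Adding the batch up: Σ batch = 2438 t; Σ batch·LOI gives LOI loss = 437.7 t; as yield: glass ÷ batch → 82.05%.

Batch per 2000 t frit:
  Barium carbonate: 553.7 t
  Wollastonite: 309.5 t
  Pearl ash: 281.2 t
  High-calcium limestone: 509.5 t
  Glass-grade sand: 784.0 t
Total batch = 2438 t; LOI loss = 437.7 t; yield = 82.05%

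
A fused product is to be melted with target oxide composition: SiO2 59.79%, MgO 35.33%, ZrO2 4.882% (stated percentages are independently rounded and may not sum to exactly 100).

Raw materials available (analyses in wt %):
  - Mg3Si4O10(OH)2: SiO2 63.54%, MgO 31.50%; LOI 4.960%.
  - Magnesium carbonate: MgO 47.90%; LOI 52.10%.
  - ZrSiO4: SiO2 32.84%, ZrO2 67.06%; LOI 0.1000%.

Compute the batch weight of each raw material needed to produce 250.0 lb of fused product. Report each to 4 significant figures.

Batch per 250.0 lb fused product:
  Mg3Si4O10(OH)2: 225.8 lb
  Magnesium carbonate: 35.88 lb
  ZrSiO4: 18.20 lb
Total batch = 279.9 lb; LOI loss = 29.91 lb; yield = 89.31%

Each numeric step keeps exact precision at all times. In-progress results are shown (rounded to 4 significant digits) in the working; every reported result is rounded just once. The derived quantities, including the three compositions, ignition loss, glass mass, the yield, the totals, are computed using the weight values per 250.0 lb of glass at exact precision, as given in either problem or answer.
The oxide mass targets at 250.0 lb fused product:
  SiO2: 59.79% × 250.0 = 149.5 lb
  MgO: 35.33% × 250.0 = 88.32 lb
  ZrO2: 4.882% × 250.0 = 12.20 lb
Checking each oxide sum given the weights on record, per the basis as stated (sums match the target masses modulo rounding of the values):
  SiO2: 225.8·0.6354 + 18.20·0.3284 = 149.5 lb (target 149.5 lb)
  MgO: 225.8·0.3150 + 35.88·0.4790 = 88.31 lb (target 88.32 lb)
  ZrO2: 18.20·0.6706 = 12.20 lb (target 12.20 lb)
Glass-mass sanity pass: total batch − LOI = 250.0 lb (targets for the oxides total 250.0 lb; the stated basis being 250.0 lb — any gap is answer rounding).
Batch grand total — Σ batch = 279.9 lb; the LOI term Σ batch·LOI equals 29.91 lb; yield: glass divided by total = 89.31%.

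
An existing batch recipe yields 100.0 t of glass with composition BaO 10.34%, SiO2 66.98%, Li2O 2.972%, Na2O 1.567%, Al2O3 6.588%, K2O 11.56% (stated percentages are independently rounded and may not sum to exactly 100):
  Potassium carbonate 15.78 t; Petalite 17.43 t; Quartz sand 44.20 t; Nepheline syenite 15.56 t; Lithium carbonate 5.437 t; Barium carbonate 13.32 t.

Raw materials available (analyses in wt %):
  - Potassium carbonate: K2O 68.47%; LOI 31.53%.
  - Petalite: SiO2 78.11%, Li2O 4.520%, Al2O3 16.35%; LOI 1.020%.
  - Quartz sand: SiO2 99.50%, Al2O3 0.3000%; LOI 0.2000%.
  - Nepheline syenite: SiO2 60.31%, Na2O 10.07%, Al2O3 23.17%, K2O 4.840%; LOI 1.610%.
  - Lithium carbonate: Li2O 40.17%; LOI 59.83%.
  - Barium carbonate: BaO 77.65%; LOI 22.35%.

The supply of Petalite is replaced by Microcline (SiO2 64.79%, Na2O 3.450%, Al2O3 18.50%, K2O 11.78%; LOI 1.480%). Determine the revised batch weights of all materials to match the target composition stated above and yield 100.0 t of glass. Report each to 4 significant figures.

Rounding to 4 significant figures extends to every intermediate as displayed. Each numeric step keeps full precision all the way through; exactly one rounding is applied to every reported number — all derived quantities (ignition loss, glass mass, the yield, the six compositions, the totals) are computed using the weight values for 100.0 t of glass at full precision as given in problem or answer.
The oxide mass targets at 100.0 t glass:
  BaO: 10.34% × 100.0 = 10.34 t
  SiO2: 66.98% × 100.0 = 66.98 t
  Li2O: 2.972% × 100.0 = 2.972 t
  Na2O: 1.567% × 100.0 = 1.567 t
  Al2O3: 6.588% × 100.0 = 6.588 t
  K2O: 11.56% × 100.0 = 11.56 t
Checking each oxide sum on the weights just shown, versus the basis set out (delivered sums recover each target up to rounding of the answer):
  BaO: 13.32·0.7765 = 10.34 t (target 10.34 t)
  SiO2: 26.93·0.6479 + 45.94·0.9950 + 6.334·0.6031 = 66.98 t (target 66.98 t)
  Li2O: 7.399·0.4017 = 2.972 t (target 2.972 t)
  Na2O: 26.93·0.03450 + 6.334·0.1007 = 1.567 t (target 1.567 t)
  Al2O3: 26.93·0.1850 + 45.94·0.003000 + 6.334·0.2317 = 6.587 t (target 6.588 t)
  K2O: 11.80·0.6847 + 26.93·0.1178 + 6.334·0.04840 = 11.56 t (target 11.56 t)
Glass mass check: batch Σ − ignition loss = 100.0 t (targets for the oxides total 100.0 t; with the basis standing at 100.0 t — rounding explains the deltas).
Summing the batch: Σ batch = 111.7 t; the LOI term Σ batch·LOI equals 11.72 t; the yield ratio, glass ÷ batch: 89.51%.

Revised batch per 100.0 t glass:
  Potassium carbonate: 11.80 t
  Microcline: 26.93 t
  Quartz sand: 45.94 t
  Nepheline syenite: 6.334 t
  Lithium carbonate: 7.399 t
  Barium carbonate: 13.32 t
Total batch = 111.7 t; LOI loss = 11.72 t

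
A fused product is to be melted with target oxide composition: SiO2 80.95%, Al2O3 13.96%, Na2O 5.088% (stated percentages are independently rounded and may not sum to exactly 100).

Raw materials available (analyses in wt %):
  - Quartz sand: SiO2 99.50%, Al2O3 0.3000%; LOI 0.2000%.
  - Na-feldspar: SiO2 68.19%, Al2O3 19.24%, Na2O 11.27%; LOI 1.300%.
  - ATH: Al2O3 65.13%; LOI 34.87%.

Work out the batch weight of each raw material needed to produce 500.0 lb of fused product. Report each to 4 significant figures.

Batch per 500.0 lb fused product:
  Quartz sand: 252.1 lb
  Na-feldspar: 225.7 lb
  ATH: 39.33 lb
Total batch = 517.1 lb; LOI loss = 17.15 lb; yield = 96.68%

Values along the way are shown rounded to four significant figures in the printout — every computation maintains exact precision at all times — exactly one rounding goes into each reported figure — the derived quantities, which include the yield, net glass mass, three oxide percentages, LOI, totals, are carried at full float precision, as written in the question or the answer, using the weight values for 500.0 lb of glass.
The oxide mass targets at 500.0 lb fused product:
  SiO2: 80.95% × 500.0 = 404.8 lb
  Al2O3: 13.96% × 500.0 = 69.80 lb
  Na2O: 5.088% × 500.0 = 25.44 lb
Checking each oxide sum applying the batch weights above, per the basis as stated (target by target, the sums agree up to rounding of the answer):
  SiO2: 252.1·0.9950 + 225.7·0.6819 = 404.7 lb (target 404.8 lb)
  Al2O3: 252.1·0.003000 + 225.7·0.1924 + 39.33·0.6513 = 69.80 lb (target 69.80 lb)
  Na2O: 225.7·0.1127 = 25.44 lb (target 25.44 lb)
Glass-mass sanity pass: net batch after ignition = 500.0 lb (oxide target masses add up to 500.0 lb; with the basis standing at 500.0 lb — differing by rounding only).
Batch total: Σ batch = 517.1 lb; LOI removed, Σ of batch·LOI: 17.15 lb; as yield: glass ÷ batch → 96.68%.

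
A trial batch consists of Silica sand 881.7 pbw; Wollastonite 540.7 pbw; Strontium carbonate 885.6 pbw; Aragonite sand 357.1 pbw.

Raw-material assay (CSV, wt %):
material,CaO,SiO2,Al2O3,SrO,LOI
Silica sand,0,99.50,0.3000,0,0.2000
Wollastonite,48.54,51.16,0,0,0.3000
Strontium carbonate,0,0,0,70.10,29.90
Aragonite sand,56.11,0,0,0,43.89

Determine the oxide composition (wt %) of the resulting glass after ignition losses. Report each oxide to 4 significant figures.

Values along the way are displayed with 4-significant-figure rounding at each printed step; all internal work keeps full precision end to end — exactly one rounding lands on every reported value. Derived quantities (four oxide percentages, the totals, glass mass, yield, ignition loss) are computed from the weighed amounts for 2240 pbw of glass at exact precision, as they appear in the question or the answer.
Mass of each oxide from the mix:
  CaO: 540.7·0.4854 + 357.1·0.5611 = 462.8 pbw
  SiO2: 881.7·0.9950 + 540.7·0.5116 = 1154 pbw
  Al2O3: 881.7·0.003000 = 2.645 pbw
  SrO: 885.6·0.7010 = 620.8 pbw
LOI: 881.7·0.002000 + 540.7·0.003000 + 885.6·0.2990 + 357.1·0.4389 = 424.9 pbw
The glass mass, total less LOI, = 2665 − 424.9 = 2240 pbw (= Σ oxide masses)
percent by weight: oxide/glass ×100

Glass mass = 2240 pbw (batch 2665 − LOI 424.9).
Composition: CaO 20.66%, SiO2 51.51%, Al2O3 0.1181%, SrO 27.71%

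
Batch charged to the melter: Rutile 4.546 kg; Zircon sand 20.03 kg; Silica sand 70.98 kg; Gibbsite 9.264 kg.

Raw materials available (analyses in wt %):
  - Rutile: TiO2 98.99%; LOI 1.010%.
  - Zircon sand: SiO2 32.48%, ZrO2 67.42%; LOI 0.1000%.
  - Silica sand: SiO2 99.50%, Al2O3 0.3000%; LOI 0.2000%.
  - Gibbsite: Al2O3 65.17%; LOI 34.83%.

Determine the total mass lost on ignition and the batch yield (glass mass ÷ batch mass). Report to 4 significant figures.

LOI loss = 3.435 kg; glass = 101.4 kg; yield = 96.72%

Full precision is held from first step to last; intermediates are printed, rounded to 4 significant figures, alongside each step; exactly one rounding lands on every reported result. The derived quantities (totals, ignition loss, the four compositions, yield, net glass mass) are rebuilt using the weight values at 101.4 kg of glass at full float precision precisely as stated by the problem or the answer.
Ignition loss by material:
  Rutile: 4.546 × 0.01010 = 0.04591 kg
  Zircon sand: 20.03 × 0.001000 = 0.02003 kg
  Silica sand: 70.98 × 0.002000 = 0.1420 kg
  Gibbsite: 9.264 × 0.3483 = 3.227 kg
Total LOI = 3.435 kg
Glass = batch − LOI = 104.8 − 3.435 = 101.4 kg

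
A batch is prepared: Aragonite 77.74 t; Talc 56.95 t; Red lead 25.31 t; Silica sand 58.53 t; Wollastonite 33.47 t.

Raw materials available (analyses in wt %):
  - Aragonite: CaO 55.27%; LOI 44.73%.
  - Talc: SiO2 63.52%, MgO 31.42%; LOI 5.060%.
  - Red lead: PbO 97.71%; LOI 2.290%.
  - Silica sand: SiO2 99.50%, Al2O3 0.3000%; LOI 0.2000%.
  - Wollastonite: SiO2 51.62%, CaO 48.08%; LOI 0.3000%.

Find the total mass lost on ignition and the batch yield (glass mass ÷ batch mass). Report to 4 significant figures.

Mid-chain values are displayed (rounded to four significant figures) in the printout. The whole derivation keeps full float precision throughout. Every reported figure carries a single rounding — the derived quantities are rebuilt from the weighed amounts on 213.5 t of glass in exact precision (the totals, the yield, net glass mass, the five compositions, LOI) as quoted within the problem or answer text.
Loss on ignition, line by line:
  Aragonite: 77.74 × 0.4473 = 34.77 t
  Talc: 56.95 × 0.05060 = 2.882 t
  Red lead: 25.31 × 0.02290 = 0.5796 t
  Silica sand: 58.53 × 0.002000 = 0.1171 t
  Wollastonite: 33.47 × 0.003000 = 0.1004 t
Total LOI = 38.45 t
Glass = batch − LOI = 252.0 − 38.45 = 213.5 t

LOI loss = 38.45 t; glass = 213.5 t; yield = 84.74%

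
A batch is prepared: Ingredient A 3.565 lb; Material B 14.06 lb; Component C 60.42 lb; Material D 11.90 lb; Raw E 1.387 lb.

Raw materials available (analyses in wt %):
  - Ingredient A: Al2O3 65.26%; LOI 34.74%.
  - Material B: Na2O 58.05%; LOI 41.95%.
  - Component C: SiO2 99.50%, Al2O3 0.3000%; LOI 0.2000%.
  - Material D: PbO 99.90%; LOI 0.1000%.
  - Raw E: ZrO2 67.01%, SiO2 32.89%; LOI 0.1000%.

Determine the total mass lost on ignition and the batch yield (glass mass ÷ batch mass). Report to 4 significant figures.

Every computation holds full float precision throughout. Intermediates appear (rounded to four significant digits) as written — each reported result takes just one rounding. Derived quantities, which include net glass mass, ignition loss, the five compositions, yield, the totals, are re-derived in exact precision, exactly as printed in either problem or answer, from the weighed amounts at 84.06 lb of glass.
Material-by-material LOI:
  Ingredient A: 3.565 × 0.3474 = 1.238 lb
  Material B: 14.06 × 0.4195 = 5.898 lb
  Component C: 60.42 × 0.002000 = 0.1208 lb
  Material D: 11.90 × 0.001000 = 0.01190 lb
  Raw E: 1.387 × 0.001000 = 0.001387 lb
Total LOI = 7.271 lb
Glass = batch − LOI = 91.33 − 7.271 = 84.06 lb

LOI loss = 7.271 lb; glass = 84.06 lb; yield = 92.04%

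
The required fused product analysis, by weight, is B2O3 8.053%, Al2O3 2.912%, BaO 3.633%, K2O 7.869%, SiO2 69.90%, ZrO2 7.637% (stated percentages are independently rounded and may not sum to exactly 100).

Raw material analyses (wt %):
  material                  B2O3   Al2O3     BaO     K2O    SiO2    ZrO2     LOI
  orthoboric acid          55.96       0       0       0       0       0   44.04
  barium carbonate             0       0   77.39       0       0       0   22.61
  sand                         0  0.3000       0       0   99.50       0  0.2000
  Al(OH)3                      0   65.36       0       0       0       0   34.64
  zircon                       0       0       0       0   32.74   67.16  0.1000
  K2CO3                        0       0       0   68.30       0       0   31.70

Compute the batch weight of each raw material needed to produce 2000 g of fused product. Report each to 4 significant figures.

Batch per 2000 g fused product:
  orthoboric acid: 287.8 g
  barium carbonate: 93.89 g
  sand: 1330 g
  Al(OH)3: 83.00 g
  zircon: 227.4 g
  K2CO3: 230.4 g
Total batch = 2252 g; LOI loss = 252.7 g; yield = 88.78%

The intermediate values are displayed, with 4-significant-figure rounding, in the printout — all internal work holds full float precision at all times; a single rounding completes each reported number — the derived quantities, including the totals, yield, the six compositions, LOI, glass mass, are carried from the weighed amounts for 2000 g of glass at exact precision as written in problem or answer.
Oxide mass targets, per 2000 g fused product:
  B2O3: 8.053% × 2000 = 161.1 g
  Al2O3: 2.912% × 2000 = 58.24 g
  BaO: 3.633% × 2000 = 72.66 g
  K2O: 7.869% × 2000 = 157.4 g
  SiO2: 69.90% × 2000 = 1398 g
  ZrO2: 7.637% × 2000 = 152.7 g
Checking each oxide sum given the weights on record, under the basis named above (oxide sums agree with the targets up to rounding of the answer):
  B2O3: 287.8·0.5596 = 161.1 g (target 161.1 g)
  Al2O3: 1330·0.003000 + 83.00·0.6536 = 58.24 g (target 58.24 g)
  BaO: 93.89·0.7739 = 72.66 g (target 72.66 g)
  K2O: 230.4·0.6830 = 157.4 g (target 157.4 g)
  SiO2: 1330·0.9950 + 227.4·0.3274 = 1398 g (target 1398 g)
  ZrO2: 227.4·0.6716 = 152.7 g (target 152.7 g)
Auditing the glass mass value: the batch minus its LOI: 2000 g (targets for the oxides total 2000 g; with the basis standing at 2000 g — any gap is answer rounding).
Total batch = Σ batch = 2252 g; loss to ignition Σ batch·LOI = 252.7 g; yield, glass over the total, = 88.78%.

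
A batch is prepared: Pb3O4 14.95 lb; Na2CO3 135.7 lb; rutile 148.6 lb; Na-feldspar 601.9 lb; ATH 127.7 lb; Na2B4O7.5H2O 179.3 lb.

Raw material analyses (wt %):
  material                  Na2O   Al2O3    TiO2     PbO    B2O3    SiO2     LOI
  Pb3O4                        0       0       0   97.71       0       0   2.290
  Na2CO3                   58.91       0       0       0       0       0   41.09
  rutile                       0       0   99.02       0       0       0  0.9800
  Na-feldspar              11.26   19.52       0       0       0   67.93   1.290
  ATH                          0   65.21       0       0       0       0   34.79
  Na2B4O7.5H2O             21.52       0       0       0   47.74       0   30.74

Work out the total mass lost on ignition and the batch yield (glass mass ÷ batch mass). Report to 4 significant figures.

LOI loss = 164.9 lb; glass = 1043 lb; yield = 86.35%

Every computation runs at full precision in every operation. The intermediate values are shown rounded to 4 significant digits when written out — each reported figure is rounded just once; derived quantities, which include ignition loss, the totals, the yield, the six compositions, glass mass, are rebuilt in full float precision, as they appear in either problem or answer, from the weighed amounts per 1043 lb of glass.
LOI of each material in turn:
  Pb3O4: 14.95 × 0.02290 = 0.3424 lb
  Na2CO3: 135.7 × 0.4109 = 55.76 lb
  rutile: 148.6 × 0.009800 = 1.456 lb
  Na-feldspar: 601.9 × 0.01290 = 7.765 lb
  ATH: 127.7 × 0.3479 = 44.43 lb
  Na2B4O7.5H2O: 179.3 × 0.3074 = 55.12 lb
Total LOI = 164.9 lb
Glass = batch − LOI = 1208 − 164.9 = 1043 lb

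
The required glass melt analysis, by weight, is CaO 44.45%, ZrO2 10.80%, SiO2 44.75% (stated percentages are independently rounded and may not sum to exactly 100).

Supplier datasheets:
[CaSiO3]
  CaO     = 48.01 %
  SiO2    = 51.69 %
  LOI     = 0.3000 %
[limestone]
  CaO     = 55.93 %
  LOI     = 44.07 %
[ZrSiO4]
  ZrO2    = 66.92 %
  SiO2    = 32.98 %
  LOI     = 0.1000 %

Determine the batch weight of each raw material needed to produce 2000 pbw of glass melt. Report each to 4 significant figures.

Batch per 2000 pbw glass melt:
  CaSiO3: 1526 pbw
  limestone: 280.0 pbw
  ZrSiO4: 322.8 pbw
Total batch = 2129 pbw; LOI loss = 128.3 pbw; yield = 93.97%

The whole derivation maintains full float precision at each step — rounding to four significant digits extends to every mid-chain value as displayed. Every reported value is rounded just once; the derived quantities, including the yield, the three compositions, glass mass, totals, ignition loss, are computed from the batch weights for 2000 pbw of glass at full float precision, as set out in the problem or answer text.
Target masses of each oxide per 2000 pbw glass melt:
  CaO: 44.45% × 2000 = 889.0 pbw
  ZrO2: 10.80% × 2000 = 216.0 pbw
  SiO2: 44.75% × 2000 = 895.0 pbw
Checking each oxide sum on the weights just shown, against the basis in use (summed amounts equal target values once rounding is allowed for):
  CaO: 1526·0.4801 + 280.0·0.5593 = 889.2 pbw (target 889.0 pbw)
  ZrO2: 322.8·0.6692 = 216.0 pbw (target 216.0 pbw)
  SiO2: 1526·0.5169 + 322.8·0.3298 = 895.2 pbw (target 895.0 pbw)
The glass-mass cross-check: batch total minus LOI = 2001 pbw (per-oxide target masses sum to 2000 pbw; against the stated basis, 2000 pbw — differing by rounding only).
Total batch = Σ batch = 2129 pbw; LOI loss = Σ batch·LOI = 128.3 pbw; the yield ratio, glass ÷ batch: 93.97%.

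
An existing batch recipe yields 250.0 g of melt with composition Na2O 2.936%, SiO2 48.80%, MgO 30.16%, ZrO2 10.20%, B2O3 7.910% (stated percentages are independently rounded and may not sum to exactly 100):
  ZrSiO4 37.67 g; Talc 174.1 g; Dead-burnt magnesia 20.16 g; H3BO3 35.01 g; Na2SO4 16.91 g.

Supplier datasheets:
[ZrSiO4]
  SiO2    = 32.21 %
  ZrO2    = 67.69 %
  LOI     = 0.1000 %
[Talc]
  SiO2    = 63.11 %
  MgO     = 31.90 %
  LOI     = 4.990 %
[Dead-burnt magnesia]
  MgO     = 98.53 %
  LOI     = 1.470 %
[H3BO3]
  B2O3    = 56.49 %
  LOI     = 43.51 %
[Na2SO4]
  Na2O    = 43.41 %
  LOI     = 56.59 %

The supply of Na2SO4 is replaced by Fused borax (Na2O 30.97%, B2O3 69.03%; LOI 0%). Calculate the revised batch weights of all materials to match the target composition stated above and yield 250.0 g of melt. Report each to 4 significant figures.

Rounding to four significant digits governs each working value as shown; the whole derivation holds exact precision throughout; each reported figure undergoes a single rounding. The derived quantities, which include LOI, totals, the five compositions, yield, net glass mass, are carried at full float precision, exactly as printed in problem or answer, from the batch weights per 250.0 g of glass.
The oxide mass targets at 250.0 g melt:
  Na2O: 2.936% × 250.0 = 7.340 g
  SiO2: 48.80% × 250.0 = 122.0 g
  MgO: 30.16% × 250.0 = 75.40 g
  ZrO2: 10.20% × 250.0 = 25.50 g
  B2O3: 7.910% × 250.0 = 19.77 g
Oxide-by-oxide audit per the reported batch figures, versus the basis set out (target by target, the sums agree given rounding of the digits):
  Na2O: 23.70·0.3097 = 7.340 g (target 7.340 g)
  SiO2: 37.67·0.3221 + 174.1·0.6311 = 122.0 g (target 122.0 g)
  MgO: 174.1·0.3190 + 20.16·0.9853 = 75.40 g (target 75.40 g)
  ZrO2: 37.67·0.6769 = 25.50 g (target 25.50 g)
  B2O3: 6.045·0.5649 + 23.70·0.6903 = 19.77 g (target 19.77 g)
Auditing the glass mass value: total charge less LOI = 250.0 g (targets for the oxides total 250.0 g; against the stated basis, 250.0 g — differing by rounding only).
Adding the batch up: Σ batch = 261.7 g; Σ batch·LOI gives LOI loss = 11.65 g; yield = glass ÷ total batch = 95.55%.

Revised batch per 250.0 g melt:
  ZrSiO4: 37.67 g
  Talc: 174.1 g
  Dead-burnt magnesia: 20.16 g
  H3BO3: 6.045 g
  Fused borax: 23.70 g
Total batch = 261.7 g; LOI loss = 11.65 g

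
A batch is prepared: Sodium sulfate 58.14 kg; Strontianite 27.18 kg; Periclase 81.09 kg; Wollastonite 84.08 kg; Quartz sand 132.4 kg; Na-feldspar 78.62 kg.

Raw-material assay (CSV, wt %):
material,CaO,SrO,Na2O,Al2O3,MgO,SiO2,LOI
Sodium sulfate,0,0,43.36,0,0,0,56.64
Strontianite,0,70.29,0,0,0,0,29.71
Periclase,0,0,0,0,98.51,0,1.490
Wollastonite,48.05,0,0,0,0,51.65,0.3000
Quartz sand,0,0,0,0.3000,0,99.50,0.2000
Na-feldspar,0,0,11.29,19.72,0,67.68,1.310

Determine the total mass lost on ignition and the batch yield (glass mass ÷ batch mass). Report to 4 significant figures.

LOI loss = 43.76 kg; glass = 417.7 kg; yield = 90.52%

All internal work holds exact precision at every stage. Values along the way appear, with 4-significant-digit rounding, when written out — a single rounding yields each reported result — derived quantities are recomputed using the weight values per 417.7 kg of glass at full precision (six oxide percentages, the yield, glass mass, the totals, LOI) precisely as stated by the problem or the answer.
Per-material ignition loss:
  Sodium sulfate: 58.14 × 0.5664 = 32.93 kg
  Strontianite: 27.18 × 0.2971 = 8.075 kg
  Periclase: 81.09 × 0.01490 = 1.208 kg
  Wollastonite: 84.08 × 0.003000 = 0.2522 kg
  Quartz sand: 132.4 × 0.002000 = 0.2648 kg
  Na-feldspar: 78.62 × 0.01310 = 1.030 kg
Total LOI = 43.76 kg
Glass = batch − LOI = 461.5 − 43.76 = 417.7 kg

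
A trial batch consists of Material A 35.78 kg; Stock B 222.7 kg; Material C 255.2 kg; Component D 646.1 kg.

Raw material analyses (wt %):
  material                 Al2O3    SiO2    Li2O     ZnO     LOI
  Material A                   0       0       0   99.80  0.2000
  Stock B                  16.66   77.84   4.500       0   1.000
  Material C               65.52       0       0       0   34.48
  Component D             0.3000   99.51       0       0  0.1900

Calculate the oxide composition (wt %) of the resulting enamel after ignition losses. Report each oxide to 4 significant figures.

Glass mass = 1068 kg (batch 1160 − LOI 91.52).
Composition: Al2O3 19.31%, SiO2 76.41%, Li2O 0.9381%, ZnO 3.343%

Working values are displayed, with 4-significant-digit rounding, in the printout. Each numeric step maintains full float precision in all steps. Every reported value takes just one rounding — derived quantities, which include the totals, net glass mass, LOI, yield, the four compositions, are recomputed at full float precision, as written in the question or the answer, using the weight values at 1068 kg of glass.
What the batch supplies per oxide:
  Al2O3: 222.7·0.1666 + 255.2·0.6552 + 646.1·0.003000 = 206.2 kg
  SiO2: 222.7·0.7784 + 646.1·0.9951 = 816.3 kg
  Li2O: 222.7·0.04500 = 10.02 kg
  ZnO: 35.78·0.9980 = 35.71 kg
LOI: 35.78·0.002000 + 222.7·0.01000 + 255.2·0.3448 + 646.1·0.001900 = 91.52 kg
The glass mass, total less LOI, = 1160 − 91.52 = 1068 kg (= Σ oxide masses)
percent share: oxide ÷ glass, ×100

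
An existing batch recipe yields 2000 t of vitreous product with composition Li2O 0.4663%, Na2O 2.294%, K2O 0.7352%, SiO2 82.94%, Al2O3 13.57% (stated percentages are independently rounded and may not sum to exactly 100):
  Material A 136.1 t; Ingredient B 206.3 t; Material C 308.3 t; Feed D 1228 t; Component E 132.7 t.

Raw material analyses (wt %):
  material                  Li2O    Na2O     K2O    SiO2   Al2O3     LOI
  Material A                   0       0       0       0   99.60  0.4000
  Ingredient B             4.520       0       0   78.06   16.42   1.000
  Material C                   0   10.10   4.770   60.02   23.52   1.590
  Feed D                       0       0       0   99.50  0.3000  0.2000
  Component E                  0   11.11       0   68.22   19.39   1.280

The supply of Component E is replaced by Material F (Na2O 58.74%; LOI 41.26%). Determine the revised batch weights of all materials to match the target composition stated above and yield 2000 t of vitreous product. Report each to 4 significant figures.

The whole derivation runs at exact precision through the solve — working values are printed (rounded to 4 significant digits) on the page — exactly one rounding goes into each reported number — all derived quantities are rebuilt in full precision (the five compositions, the yield, net glass mass, LOI, the totals) using the weight values at 2000 t of glass precisely as stated by problem or answer.
Per-oxide target masses for 2000 t vitreous product:
  Li2O: 0.4663% × 2000 = 9.326 t
  Na2O: 2.294% × 2000 = 45.88 t
  K2O: 0.7352% × 2000 = 14.70 t
  SiO2: 82.94% × 2000 = 1659 t
  Al2O3: 13.57% × 2000 = 271.4 t
Sums-versus-targets review from the weights as reported, for the quoted basis mass (delivered sums recover each target within answer rounding):
  Li2O: 206.3·0.04520 = 9.325 t (target 9.326 t)
  Na2O: 308.3·0.1010 + 25.10·0.5874 = 45.88 t (target 45.88 t)
  K2O: 308.3·0.04770 = 14.71 t (target 14.70 t)
  SiO2: 206.3·0.7806 + 308.3·0.6002 + 1319·0.9950 = 1658 t (target 1659 t)
  Al2O3: 161.7·0.9960 + 206.3·0.1642 + 308.3·0.2352 + 1319·0.003000 = 271.4 t (target 271.4 t)
Glass-mass sanity pass: whole batch net of LOI = 2000 t (oxide target masses add up to 2000 t; with the basis standing at 2000 t — a pure rounding effect).
Batch total: Σ batch = 2020 t; the LOI term Σ batch·LOI equals 20.61 t; yield: glass divided by total = 98.98%.

Revised batch per 2000 t vitreous product:
  Material A: 161.7 t
  Ingredient B: 206.3 t
  Material C: 308.3 t
  Feed D: 1319 t
  Material F: 25.10 t
Total batch = 2020 t; LOI loss = 20.61 t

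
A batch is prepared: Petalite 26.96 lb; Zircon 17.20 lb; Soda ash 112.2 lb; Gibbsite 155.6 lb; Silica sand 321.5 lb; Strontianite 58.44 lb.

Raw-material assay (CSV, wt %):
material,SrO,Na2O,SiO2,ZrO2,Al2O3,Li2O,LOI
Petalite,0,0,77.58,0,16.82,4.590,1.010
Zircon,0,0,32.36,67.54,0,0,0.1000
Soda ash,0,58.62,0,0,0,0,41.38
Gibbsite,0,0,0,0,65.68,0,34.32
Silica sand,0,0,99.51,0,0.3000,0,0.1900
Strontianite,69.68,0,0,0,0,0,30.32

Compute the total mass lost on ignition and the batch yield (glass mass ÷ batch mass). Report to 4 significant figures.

The whole derivation maintains exact precision at every stage — in-progress results appear rounded off to 4 significant digits in the working — exactly one rounding is applied to each reported result; the derived quantities are carried from the batch weights at 573.5 lb of glass in full float precision (totals, ignition loss, glass mass, yield, six oxide percentages), as written in the question or the answer.
Each material's LOI contribution:
  Petalite: 26.96 × 0.01010 = 0.2723 lb
  Zircon: 17.20 × 0.001000 = 0.01720 lb
  Soda ash: 112.2 × 0.4138 = 46.43 lb
  Gibbsite: 155.6 × 0.3432 = 53.40 lb
  Silica sand: 321.5 × 0.001900 = 0.6109 lb
  Strontianite: 58.44 × 0.3032 = 17.72 lb
Total LOI = 118.4 lb
Glass = batch − LOI = 691.9 − 118.4 = 573.5 lb

LOI loss = 118.4 lb; glass = 573.5 lb; yield = 82.88%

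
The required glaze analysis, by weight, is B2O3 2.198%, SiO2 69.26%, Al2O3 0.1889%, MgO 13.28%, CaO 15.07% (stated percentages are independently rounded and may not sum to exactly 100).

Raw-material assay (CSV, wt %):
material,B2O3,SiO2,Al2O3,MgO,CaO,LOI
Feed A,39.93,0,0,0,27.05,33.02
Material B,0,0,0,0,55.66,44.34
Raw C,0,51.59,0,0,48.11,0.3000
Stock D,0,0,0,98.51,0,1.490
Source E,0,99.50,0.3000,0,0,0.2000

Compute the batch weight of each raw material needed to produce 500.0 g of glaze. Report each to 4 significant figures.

Each numeric step holds full float precision in every operation. Values along the way are printed rounded to 4 significant digits on the page — every reported number is rounded a single time. The derived quantities (five oxide percentages, yield, LOI, totals, net glass mass) are carried using the weight values per 500.0 g of glass at full float precision, as set out in question or answer.
Target oxide masses per 500.0 g glaze:
  B2O3: 2.198% × 500.0 = 10.99 g
  SiO2: 69.26% × 500.0 = 346.3 g
  Al2O3: 0.1889% × 500.0 = 0.9445 g
  MgO: 13.28% × 500.0 = 66.40 g
  CaO: 15.07% × 500.0 = 75.35 g
Oxide-by-oxide audit given the weights on record, for the quoted basis mass (target by target, the sums agree within answer rounding):
  B2O3: 27.52·0.3993 = 10.99 g (target 10.99 g)
  SiO2: 64.05·0.5159 + 314.8·0.9950 = 346.3 g (target 346.3 g)
  Al2O3: 314.8·0.003000 = 0.9444 g (target 0.9445 g)
  MgO: 67.40·0.9851 = 66.40 g (target 66.40 g)
  CaO: 27.52·0.2705 + 66.64·0.5566 + 64.05·0.4811 = 75.35 g (target 75.35 g)
Glass-mass sanity pass: total batch − LOI = 499.9 g (summing oxide targets gives 500.0 g; versus the stated basis of 500.0 g — rounding explains the deltas).
Batch total: Σ batch = 540.4 g; LOI loss = Σ batch·LOI = 40.46 g; as yield: glass ÷ batch → 92.51%.

Batch per 500.0 g glaze:
  Feed A: 27.52 g
  Material B: 66.64 g
  Raw C: 64.05 g
  Stock D: 67.40 g
  Source E: 314.8 g
Total batch = 540.4 g; LOI loss = 40.46 g; yield = 92.51%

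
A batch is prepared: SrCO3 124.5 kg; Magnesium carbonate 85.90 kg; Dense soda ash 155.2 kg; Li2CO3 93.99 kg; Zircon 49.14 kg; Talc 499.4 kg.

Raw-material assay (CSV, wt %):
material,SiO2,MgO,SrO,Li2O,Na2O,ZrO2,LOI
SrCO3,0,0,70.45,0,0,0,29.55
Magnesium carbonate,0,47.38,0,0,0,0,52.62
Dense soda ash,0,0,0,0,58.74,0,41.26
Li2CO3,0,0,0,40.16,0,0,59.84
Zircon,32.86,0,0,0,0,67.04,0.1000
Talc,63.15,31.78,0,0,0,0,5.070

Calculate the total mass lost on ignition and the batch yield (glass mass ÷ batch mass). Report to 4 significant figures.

The whole derivation keeps exact precision end to end; intermediates appear, with 4-significant-digit rounding, between the steps; every reported result is rounded exactly once; the derived quantities (yield, glass mass, LOI, the totals, six oxide percentages) are rebuilt in exact precision using the weight values for 780.5 kg of glass as quoted within the problem or the answer.
Loss on ignition, line by line:
  SrCO3: 124.5 × 0.2955 = 36.79 kg
  Magnesium carbonate: 85.90 × 0.5262 = 45.20 kg
  Dense soda ash: 155.2 × 0.4126 = 64.04 kg
  Li2CO3: 93.99 × 0.5984 = 56.24 kg
  Zircon: 49.14 × 0.001000 = 0.04914 kg
  Talc: 499.4 × 0.05070 = 25.32 kg
Total LOI = 227.6 kg
Glass = batch − LOI = 1008 − 227.6 = 780.5 kg

LOI loss = 227.6 kg; glass = 780.5 kg; yield = 77.42%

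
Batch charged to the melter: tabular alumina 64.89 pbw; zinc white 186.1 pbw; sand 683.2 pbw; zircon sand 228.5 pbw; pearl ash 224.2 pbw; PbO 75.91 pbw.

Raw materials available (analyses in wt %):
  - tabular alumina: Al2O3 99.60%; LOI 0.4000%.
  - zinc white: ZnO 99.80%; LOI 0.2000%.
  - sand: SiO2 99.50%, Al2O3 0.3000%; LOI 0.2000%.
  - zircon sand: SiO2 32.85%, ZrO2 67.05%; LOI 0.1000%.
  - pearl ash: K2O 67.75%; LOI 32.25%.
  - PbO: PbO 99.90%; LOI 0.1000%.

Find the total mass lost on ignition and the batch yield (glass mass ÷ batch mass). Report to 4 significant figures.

Mid-chain values are printed, rounded to 4 significant digits, when written out. All internal work holds full float precision at each step. A single rounding yields each reported figure; all derived quantities, including the yield, net glass mass, LOI, the totals, six oxide percentages, are recomputed from the weighed amounts on 1388 pbw of glass in full float precision, precisely as stated by problem or answer.
Loss on ignition, line by line:
  tabular alumina: 64.89 × 0.004000 = 0.2596 pbw
  zinc white: 186.1 × 0.002000 = 0.3722 pbw
  sand: 683.2 × 0.002000 = 1.366 pbw
  zircon sand: 228.5 × 0.001000 = 0.2285 pbw
  pearl ash: 224.2 × 0.3225 = 72.30 pbw
  PbO: 75.91 × 0.001000 = 0.07591 pbw
Total LOI = 74.61 pbw
Glass = batch − LOI = 1463 − 74.61 = 1388 pbw

LOI loss = 74.61 pbw; glass = 1388 pbw; yield = 94.90%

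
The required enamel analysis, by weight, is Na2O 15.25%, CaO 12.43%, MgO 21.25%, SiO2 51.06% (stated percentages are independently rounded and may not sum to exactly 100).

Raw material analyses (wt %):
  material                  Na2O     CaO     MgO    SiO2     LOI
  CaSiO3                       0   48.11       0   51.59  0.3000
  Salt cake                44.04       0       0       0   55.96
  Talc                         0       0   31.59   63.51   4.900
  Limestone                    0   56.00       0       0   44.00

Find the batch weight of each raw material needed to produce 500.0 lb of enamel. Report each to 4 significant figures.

Batch per 500.0 lb enamel:
  CaSiO3: 80.81 lb
  Salt cake: 173.1 lb
  Talc: 336.3 lb
  Limestone: 41.56 lb
Total batch = 631.8 lb; LOI loss = 131.9 lb; yield = 79.13%

All arithmetic carries full precision at each step. In-progress results are printed, rounded to four significant digits, across the worked steps. Exactly one rounding is applied to every reported result — the derived quantities (the totals, four oxide percentages, glass mass, LOI, yield) are computed from the batch weights on 500.0 lb of glass in exact precision precisely as stated by the problem or the answer.
Oxide mass targets, per 500.0 lb enamel:
  Na2O: 15.25% × 500.0 = 76.25 lb
  CaO: 12.43% × 500.0 = 62.15 lb
  MgO: 21.25% × 500.0 = 106.2 lb
  SiO2: 51.06% × 500.0 = 255.3 lb
Sums-versus-targets review on the weights just shown, under the basis named above (summed amounts equal target values given rounding of the digits):
  Na2O: 173.1·0.4404 = 76.23 lb (target 76.25 lb)
  CaO: 80.81·0.4811 + 41.56·0.5600 = 62.15 lb (target 62.15 lb)
  MgO: 336.3·0.3159 = 106.2 lb (target 106.2 lb)
  SiO2: 80.81·0.5159 + 336.3·0.6351 = 255.3 lb (target 255.3 lb)
Glass mass check: Σ batch − LOI loss = 499.9 lb (the Σ of target masses is 500.0 lb; stated basis 500.0 lb — differing by rounding only).
Summing the batch: Σ batch = 631.8 lb; ignition loss, Σ(batch × LOI) = 131.9 lb; glass ÷ batch gives a yield of 79.13%.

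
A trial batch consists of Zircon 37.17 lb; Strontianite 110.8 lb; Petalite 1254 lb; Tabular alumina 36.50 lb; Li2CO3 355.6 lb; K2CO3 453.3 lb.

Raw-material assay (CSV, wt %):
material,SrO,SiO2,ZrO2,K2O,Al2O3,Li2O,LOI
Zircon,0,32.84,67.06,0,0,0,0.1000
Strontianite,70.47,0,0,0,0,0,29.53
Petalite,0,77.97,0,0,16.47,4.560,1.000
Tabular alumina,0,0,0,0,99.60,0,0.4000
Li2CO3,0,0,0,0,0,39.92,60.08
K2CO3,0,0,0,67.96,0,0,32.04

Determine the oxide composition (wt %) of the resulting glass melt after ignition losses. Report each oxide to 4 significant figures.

Glass mass = 1843 lb (batch 2247 − LOI 404.3).
Composition: SrO 4.237%, SiO2 53.71%, ZrO2 1.352%, K2O 16.71%, Al2O3 13.18%, Li2O 10.80%

All arithmetic maintains exact precision throughout; working values are displayed, rounded to 4 significant figures, across the worked steps. Every reported number takes a single rounding. All derived quantities, including six oxide percentages, glass mass, the yield, the totals, ignition loss, are carried from the weighed amounts on 1843 lb of glass in exact precision as set out in either problem or answer.
Oxide masses out of the charge:
  SrO: 110.8·0.7047 = 78.08 lb
  SiO2: 37.17·0.3284 + 1254·0.7797 = 990.0 lb
  ZrO2: 37.17·0.6706 = 24.93 lb
  K2O: 453.3·0.6796 = 308.1 lb
  Al2O3: 1254·0.1647 + 36.50·0.9960 = 242.9 lb
  Li2O: 1254·0.04560 + 355.6·0.3992 = 199.1 lb
LOI: 37.17·0.001000 + 110.8·0.2953 + 1254·0.01000 + 36.50·0.004000 + 355.6·0.6008 + 453.3·0.3204 = 404.3 lb
Glass = total batch minus LOI = 2247 − 404.3 = 1843 lb (matching Σ of the oxides)
percent share: oxide ÷ glass, ×100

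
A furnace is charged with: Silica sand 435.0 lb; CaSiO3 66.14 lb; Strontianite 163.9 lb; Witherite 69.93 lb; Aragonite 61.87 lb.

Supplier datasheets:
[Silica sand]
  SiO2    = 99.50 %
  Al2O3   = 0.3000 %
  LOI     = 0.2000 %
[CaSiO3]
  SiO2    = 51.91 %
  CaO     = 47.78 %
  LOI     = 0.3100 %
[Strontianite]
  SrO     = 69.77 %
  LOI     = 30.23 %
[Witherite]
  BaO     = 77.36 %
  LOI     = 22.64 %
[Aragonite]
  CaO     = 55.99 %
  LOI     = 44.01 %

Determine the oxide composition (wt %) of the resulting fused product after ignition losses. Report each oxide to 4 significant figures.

The intermediate values are printed (rounded to four significant figures) alongside each step — each numeric step runs at full float precision at each step. Every reported figure is rounded once only. The derived quantities (the five compositions, totals, net glass mass, yield, LOI) are carried using the weight values on 703.2 lb of glass in full precision as given in the problem or the answer.
Per-oxide mass from batch:
  SiO2: 435.0·0.9950 + 66.14·0.5191 = 467.2 lb
  CaO: 66.14·0.4778 + 61.87·0.5599 = 66.24 lb
  BaO: 69.93·0.7736 = 54.10 lb
  Al2O3: 435.0·0.003000 = 1.305 lb
  SrO: 163.9·0.6977 = 114.4 lb
LOI: 435.0·0.002000 + 66.14·0.003100 + 163.9·0.3023 + 69.93·0.2264 + 61.87·0.4401 = 93.68 lb
Net of LOI, the glass mass = 796.8 − 93.68 = 703.2 lb (the oxide masses sum to this)
wt % = 100 × oxide mass / glass mass

Glass mass = 703.2 lb (batch 796.8 − LOI 93.68).
Composition: SiO2 66.44%, CaO 9.421%, BaO 7.694%, Al2O3 0.1856%, SrO 16.26%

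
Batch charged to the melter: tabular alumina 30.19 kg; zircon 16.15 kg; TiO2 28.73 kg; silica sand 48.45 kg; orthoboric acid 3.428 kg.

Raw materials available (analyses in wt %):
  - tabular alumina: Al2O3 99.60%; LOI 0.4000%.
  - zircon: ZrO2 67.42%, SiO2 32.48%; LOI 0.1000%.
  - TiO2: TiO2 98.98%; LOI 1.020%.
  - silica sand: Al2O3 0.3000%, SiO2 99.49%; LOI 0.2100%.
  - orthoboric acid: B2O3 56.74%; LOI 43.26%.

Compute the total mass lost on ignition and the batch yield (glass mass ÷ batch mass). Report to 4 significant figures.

The intermediate values are shown, rounded to four significant figures, across the worked steps — the working math maintains full precision at all times — exactly one rounding is applied to every reported value; the derived quantities, which include yield, ignition loss, the totals, five oxide percentages, net glass mass, are re-derived in full precision, as given in the question or the answer, from the weighed amounts for 124.9 kg of glass.
Material-by-material LOI:
  tabular alumina: 30.19 × 0.004000 = 0.1208 kg
  zircon: 16.15 × 0.001000 = 0.01615 kg
  TiO2: 28.73 × 0.01020 = 0.2930 kg
  silica sand: 48.45 × 0.002100 = 0.1017 kg
  orthoboric acid: 3.428 × 0.4326 = 1.483 kg
Total LOI = 2.015 kg
Glass = batch − LOI = 126.9 − 2.015 = 124.9 kg

LOI loss = 2.015 kg; glass = 124.9 kg; yield = 98.41%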